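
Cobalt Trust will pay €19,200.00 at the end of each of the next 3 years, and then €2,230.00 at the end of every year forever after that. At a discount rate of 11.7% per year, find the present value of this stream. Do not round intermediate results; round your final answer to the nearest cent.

€60029.95

PV of 3-year annuity: €19,200.00 × [1 − (1+0.117)^−3] / 0.117 = 46353.93823
Perpetuity value at year 3: €2,230.00 / 0.117 = 19059.82906
PV of perpetuity: 19059.82906 / (1+0.117)^3 = 13676.01228
Total PV = 46353.93823 + 13676.01228 = 60029.95051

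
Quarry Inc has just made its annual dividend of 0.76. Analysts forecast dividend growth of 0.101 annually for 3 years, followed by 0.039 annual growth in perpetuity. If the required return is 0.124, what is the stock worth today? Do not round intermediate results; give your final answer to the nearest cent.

10.92

D_1 = 0.83676
D_2 = 0.92127
D_3 = 1.01432
Terminal value at year 3: TV = D_3×(1+g_2)/(r−g_2) = 1.05388/0.085 = 12.39859
P_0 = D_1/(1+r)^1 + D_2/(1+r)^2 + D_3/(1+r)^3 + TV/(1+r)^3
    = 0.74445 + 0.72922 + 0.71429 + 8.73119 = 10.91914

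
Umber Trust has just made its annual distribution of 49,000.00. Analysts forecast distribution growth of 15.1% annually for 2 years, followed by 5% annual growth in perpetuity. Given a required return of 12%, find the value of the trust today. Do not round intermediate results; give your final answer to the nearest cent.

D_1 = 56399.00000
D_2 = 64915.24900
Terminal value at year 2: TV = D_2×(1+g_2)/(r−g_2) = 68161.01145/0.07 = 973728.73500
P_0 = D_1/(1+r)^1 + D_2/(1+r)^2 + TV/(1+r)^2
    = 50356.25000 + 51750.03906 + 776250.58594 = 878356.87500

878356.88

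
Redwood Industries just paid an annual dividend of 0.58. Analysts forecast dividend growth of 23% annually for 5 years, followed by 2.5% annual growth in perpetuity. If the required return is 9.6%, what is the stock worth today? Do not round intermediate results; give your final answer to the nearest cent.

19.06

D_1 = 0.71340
D_2 = 0.87748
D_3 = 1.07930
D_4 = 1.32754
D_5 = 1.63288
Terminal value at year 5: TV = D_5×(1+g_2)/(r−g_2) = 1.67370/0.071 = 23.57323
P_0 = D_1/(1+r)^1 + D_2/(1+r)^2 + D_3/(1+r)^3 + D_4/(1+r)^4 + D_5/(1+r)^5 + TV/(1+r)^5
    = 0.65091 + 0.73049 + 0.81981 + 0.92004 + 1.03253 + 14.90618 = 19.05996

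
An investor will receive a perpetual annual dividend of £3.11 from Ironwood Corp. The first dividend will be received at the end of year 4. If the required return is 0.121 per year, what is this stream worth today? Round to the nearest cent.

£18.25

Value at end of year 3: C / r = £3.11 / 0.121 = £25.7025
Discount to today: PV = £25.7025 / (1 + 0.121)^3 = £25.7025 / 1.408695 = £18.25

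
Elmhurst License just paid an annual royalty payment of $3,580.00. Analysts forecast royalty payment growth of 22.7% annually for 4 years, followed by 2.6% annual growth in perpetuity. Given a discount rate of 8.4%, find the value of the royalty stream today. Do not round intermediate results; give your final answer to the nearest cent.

$123667.22

D_1 = 4392.66000
D_2 = 5389.79382
D_3 = 6613.27702
D_4 = 8114.49090
Terminal value at year 4: TV = D_4×(1+g_2)/(r−g_2) = 8325.46766/0.058 = 143542.54592
P_0 = D_1/(1+r)^1 + D_2/(1+r)^2 + D_3/(1+r)^3 + D_4/(1+r)^4 + TV/(1+r)^4
    = 4052.26937 + 4586.83996 + 5191.93048 + 5876.84381 + 103959.34055 = 123667.22417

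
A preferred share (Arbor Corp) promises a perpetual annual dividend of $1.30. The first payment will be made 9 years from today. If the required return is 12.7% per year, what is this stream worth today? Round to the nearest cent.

$3.93

Value at end of year 8: C / r = $1.30 / 0.127 = $10.2362
Discount to today: PV = $10.2362 / (1 + 0.127)^8 = $10.2362 / 2.602504 = $3.93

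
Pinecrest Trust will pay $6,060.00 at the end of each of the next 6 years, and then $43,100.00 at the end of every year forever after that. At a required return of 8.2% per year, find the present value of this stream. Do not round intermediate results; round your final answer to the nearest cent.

$355412.27

PV of 6-year annuity: $6,060.00 × [1 − (1+0.082)^−6] / 0.082 = 27845.48557
Perpetuity value at year 6: $43,100.00 / 0.082 = 525609.75610
PV of perpetuity: 525609.75610 / (1+0.082)^6 = 327566.78118
Total PV = 27845.48557 + 327566.78118 = 355412.26675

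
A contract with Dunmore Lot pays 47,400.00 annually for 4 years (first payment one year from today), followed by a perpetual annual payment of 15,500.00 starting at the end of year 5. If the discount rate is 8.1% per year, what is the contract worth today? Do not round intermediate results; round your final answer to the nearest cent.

PV of 4-year annuity: 47,400.00 × [1 − (1+0.081)^−4] / 0.081 = 156645.99264
Perpetuity value at year 4: 15,500.00 / 0.081 = 191358.02469
PV of perpetuity: 191358.02469 / (1+0.081)^4 = 140134.12415
Total PV = 156645.99264 + 140134.12415 = 296780.11678

296780.12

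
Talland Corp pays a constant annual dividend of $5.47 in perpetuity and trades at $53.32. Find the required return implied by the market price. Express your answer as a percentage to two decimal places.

P = C/r ⇒ r = C/P = $5.47/$53.32 = 0.102588

10.26%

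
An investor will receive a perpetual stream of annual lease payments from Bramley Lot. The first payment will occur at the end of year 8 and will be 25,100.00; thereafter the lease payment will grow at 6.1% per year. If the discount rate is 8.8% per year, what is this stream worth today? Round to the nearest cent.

515119.14

Value at end of year 7: C₁ / (r − g) = 25,100.00 / (0.088 − 0.061) = 929,629.6296
Discount to today: PV = 929,629.6296 / (1 + 0.088)^7 = 929,629.6296 / 1.804689 = 515,119.14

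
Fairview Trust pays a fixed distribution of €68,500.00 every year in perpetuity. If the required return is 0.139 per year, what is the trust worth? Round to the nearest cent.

Level perpetuity: PV = C / r = €68,500.00 / 0.139 = €492,805.76

€492805.76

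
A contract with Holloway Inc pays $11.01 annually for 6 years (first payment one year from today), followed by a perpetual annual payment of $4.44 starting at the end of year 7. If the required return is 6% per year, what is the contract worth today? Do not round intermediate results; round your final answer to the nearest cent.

$106.31

PV of 6-year annuity: $11.01 × [1 − (1+0.06)^−6] / 0.06 = 54.13974
Perpetuity value at year 6: $4.44 / 0.06 = 74.00000
PV of perpetuity: 74.00000 / (1+0.06)^6 = 52.16708
Total PV = 54.13974 + 52.16708 = 106.30682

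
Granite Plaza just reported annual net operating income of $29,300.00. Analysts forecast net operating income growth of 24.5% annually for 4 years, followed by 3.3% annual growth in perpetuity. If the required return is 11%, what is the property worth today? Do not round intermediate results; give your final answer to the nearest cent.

$779542.69

D_1 = 36478.50000
D_2 = 45415.73250
D_3 = 56542.58696
D_4 = 70395.52077
Terminal value at year 4: TV = D_4×(1+g_2)/(r−g_2) = 72718.57295/0.077 = 944397.05135
P_0 = D_1/(1+r)^1 + D_2/(1+r)^2 + D_3/(1+r)^3 + D_4/(1+r)^4 + TV/(1+r)^4
    = 32863.51351 + 36860.42732 + 41343.45226 + 46371.70997 + 622103.58961 = 779542.69268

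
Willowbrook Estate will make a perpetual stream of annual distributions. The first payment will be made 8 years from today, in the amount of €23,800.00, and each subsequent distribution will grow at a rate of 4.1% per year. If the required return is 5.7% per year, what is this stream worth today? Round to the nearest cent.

Value at end of year 7: C₁ / (r − g) = €23,800.00 / (0.057 − 0.041) = €1,487,500.0000
Discount to today: PV = €1,487,500.0000 / (1 + 0.057)^7 = €1,487,500.0000 / 1.474093 = €1,009,095.02

€1009095.02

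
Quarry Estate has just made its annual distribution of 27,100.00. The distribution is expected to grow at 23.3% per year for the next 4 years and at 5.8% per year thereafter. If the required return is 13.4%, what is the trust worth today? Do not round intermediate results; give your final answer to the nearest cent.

D_1 = 33414.30000
D_2 = 41199.83190
D_3 = 50799.39273
D_4 = 62635.65124
Terminal value at year 4: TV = D_4×(1+g_2)/(r−g_2) = 66268.51901/0.076 = 871954.19752
P_0 = D_1/(1+r)^1 + D_2/(1+r)^2 + D_3/(1+r)^3 + D_4/(1+r)^4 + TV/(1+r)^4
    = 29465.87302 + 32038.29050 + 34835.28412 + 37876.45971 + 527280.18918 = 661496.09653

661496.10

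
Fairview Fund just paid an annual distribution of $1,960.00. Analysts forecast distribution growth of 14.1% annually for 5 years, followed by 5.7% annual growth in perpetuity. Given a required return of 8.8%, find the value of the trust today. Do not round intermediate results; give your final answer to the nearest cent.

$96100.79

D_1 = 2236.36000
D_2 = 2551.68676
D_3 = 2911.47459
D_4 = 3321.99251
D_5 = 3790.39345
Terminal value at year 5: TV = D_5×(1+g_2)/(r−g_2) = 4006.44588/0.031 = 129240.18973
P_0 = D_1/(1+r)^1 + D_2/(1+r)^2 + D_3/(1+r)^3 + D_4/(1+r)^4 + D_5/(1+r)^5 + TV/(1+r)^5
    = 2055.47794 + 2155.60692 + 2260.61351 + 2370.73531 + 2486.22149 + 84772.13286 = 96100.78803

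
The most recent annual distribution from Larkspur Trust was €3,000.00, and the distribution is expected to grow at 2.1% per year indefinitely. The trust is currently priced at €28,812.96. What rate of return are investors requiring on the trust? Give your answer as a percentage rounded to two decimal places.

12.73%

D₁ = €3,000.00 × 1.021 = €3,063.0000
P = D₁/(r − g) ⇒ r = D₁/P + g = €3,063.0000/€28,812.96 + 0.021 = 0.106306 + 0.021 = 0.127306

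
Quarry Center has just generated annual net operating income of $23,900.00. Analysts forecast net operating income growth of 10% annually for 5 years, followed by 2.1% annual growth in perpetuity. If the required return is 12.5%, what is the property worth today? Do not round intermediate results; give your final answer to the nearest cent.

$321461.95

D_1 = 26290.00000
D_2 = 28919.00000
D_3 = 31810.90000
D_4 = 34991.99000
D_5 = 38491.18900
Terminal value at year 5: TV = D_5×(1+g_2)/(r−g_2) = 39299.50397/0.104 = 377879.84586
P_0 = D_1/(1+r)^1 + D_2/(1+r)^2 + D_3/(1+r)^3 + D_4/(1+r)^4 + D_5/(1+r)^5 + TV/(1+r)^5
    = 23368.88889 + 22849.58025 + 22341.81180 + 21845.32709 + 21359.87538 + 209696.46885 = 321461.95225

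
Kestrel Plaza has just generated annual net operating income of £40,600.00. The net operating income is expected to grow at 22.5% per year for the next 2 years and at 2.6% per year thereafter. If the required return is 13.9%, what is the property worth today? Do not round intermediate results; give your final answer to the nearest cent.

£517030.39

D_1 = 49735.00000
D_2 = 60925.37500
Terminal value at year 2: TV = D_2×(1+g_2)/(r−g_2) = 62509.43475/0.113 = 553180.83850
P_0 = D_1/(1+r)^1 + D_2/(1+r)^2 + TV/(1+r)^2
    = 43665.49605 + 46962.45185 + 426402.43895 = 517030.38685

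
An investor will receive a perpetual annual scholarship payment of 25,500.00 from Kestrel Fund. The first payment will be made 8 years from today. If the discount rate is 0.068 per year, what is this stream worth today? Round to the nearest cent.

236609.67

Value at end of year 7: C / r = 25,500.00 / 0.068 = 375,000.0000
Discount to today: PV = 375,000.0000 / (1 + 0.068)^7 = 375,000.0000 / 1.584889 = 236,609.67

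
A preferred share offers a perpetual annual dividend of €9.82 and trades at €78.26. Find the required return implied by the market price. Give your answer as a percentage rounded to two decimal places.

12.55%

P = C/r ⇒ r = C/P = €9.82/€78.26 = 0.125479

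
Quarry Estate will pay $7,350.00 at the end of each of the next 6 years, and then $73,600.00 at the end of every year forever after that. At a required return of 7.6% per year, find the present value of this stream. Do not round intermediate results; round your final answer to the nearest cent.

PV of 6-year annuity: $7,350.00 × [1 − (1+0.076)^−6] / 0.076 = 34394.44737
Perpetuity value at year 6: $73,600.00 / 0.076 = 968421.05263
PV of perpetuity: 968421.05263 / (1+0.076)^6 = 624008.62725
Total PV = 34394.44737 + 624008.62725 = 658403.07462

$658403.07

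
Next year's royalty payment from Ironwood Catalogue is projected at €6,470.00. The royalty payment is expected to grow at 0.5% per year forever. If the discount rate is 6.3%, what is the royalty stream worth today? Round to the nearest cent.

€111551.72

Growing perpetuity: P = D₁ / (r − g) = €6,470.0000 / (0.063 − 0.005) = €111,551.72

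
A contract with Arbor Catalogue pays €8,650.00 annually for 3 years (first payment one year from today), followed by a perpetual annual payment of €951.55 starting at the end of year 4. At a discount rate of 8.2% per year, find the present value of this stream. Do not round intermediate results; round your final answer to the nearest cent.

€31372.54

PV of 3-year annuity: €8,650.00 × [1 − (1+0.082)^−3] / 0.082 = 22211.68671
Perpetuity value at year 3: €951.55 / 0.082 = 11604.26829
PV of perpetuity: 11604.26829 / (1+0.082)^3 = 9160.85436
Total PV = 22211.68671 + 9160.85436 = 31372.54107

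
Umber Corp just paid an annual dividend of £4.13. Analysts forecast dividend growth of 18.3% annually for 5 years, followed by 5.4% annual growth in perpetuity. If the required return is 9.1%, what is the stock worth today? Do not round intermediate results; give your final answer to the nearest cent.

D_1 = 4.88579
D_2 = 5.77989
D_3 = 6.83761
D_4 = 8.08889
D_5 = 9.56916
Terminal value at year 5: TV = D_5×(1+g_2)/(r−g_2) = 10.08589/0.037 = 272.59172
P_0 = D_1/(1+r)^1 + D_2/(1+r)^2 + D_3/(1+r)^3 + D_4/(1+r)^4 + D_5/(1+r)^5 + TV/(1+r)^5
    = 4.47827 + 4.85590 + 5.26538 + 5.70939 + 6.19085 + 176.35546 = 202.85525

£202.86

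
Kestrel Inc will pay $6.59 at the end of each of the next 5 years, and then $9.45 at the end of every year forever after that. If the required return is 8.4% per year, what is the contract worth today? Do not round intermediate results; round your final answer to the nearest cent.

$101.20

PV of 5-year annuity: $6.59 × [1 − (1+0.084)^−5] / 0.084 = 26.03688
Perpetuity value at year 5: $9.45 / 0.084 = 112.50000
PV of perpetuity: 112.50000 / (1+0.084)^5 = 75.16335
Total PV = 26.03688 + 75.16335 = 101.20023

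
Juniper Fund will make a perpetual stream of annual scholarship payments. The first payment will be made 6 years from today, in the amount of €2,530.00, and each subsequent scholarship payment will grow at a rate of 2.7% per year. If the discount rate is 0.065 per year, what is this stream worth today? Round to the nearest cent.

€48594.70

Value at end of year 5: C₁ / (r − g) = €2,530.00 / (0.065 − 0.027) = €66,578.9474
Discount to today: PV = €66,578.9474 / (1 + 0.065)^5 = €66,578.9474 / 1.370087 = €48,594.70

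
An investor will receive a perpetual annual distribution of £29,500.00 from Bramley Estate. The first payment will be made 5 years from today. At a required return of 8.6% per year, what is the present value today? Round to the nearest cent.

Value at end of year 4: C / r = £29,500.00 / 0.086 = £343,023.2558
Discount to today: PV = £343,023.2558 / (1 + 0.086)^4 = £343,023.2558 / 1.390975 = £246,606.35

£246606.35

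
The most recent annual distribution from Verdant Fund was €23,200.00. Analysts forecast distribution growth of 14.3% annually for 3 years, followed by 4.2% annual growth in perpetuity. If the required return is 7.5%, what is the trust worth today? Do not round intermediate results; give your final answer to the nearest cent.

€959334.51

D_1 = 26517.60000
D_2 = 30309.61680
D_3 = 34643.89200
Terminal value at year 3: TV = D_3×(1+g_2)/(r−g_2) = 36098.93547/0.033 = 1093907.13535
P_0 = D_1/(1+r)^1 + D_2/(1+r)^2 + D_3/(1+r)^3 + TV/(1+r)^3
    = 24667.53488 + 26227.89988 + 27886.96704 + 880552.11066 = 959334.51246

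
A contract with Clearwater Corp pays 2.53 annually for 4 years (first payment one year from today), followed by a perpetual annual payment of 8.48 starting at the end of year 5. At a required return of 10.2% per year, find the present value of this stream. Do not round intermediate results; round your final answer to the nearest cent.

64.36

PV of 4-year annuity: 2.53 × [1 − (1+0.102)^−4] / 0.102 = 7.98516
Perpetuity value at year 4: 8.48 / 0.102 = 83.13725
PV of perpetuity: 83.13725 / (1+0.102)^4 = 56.37276
Total PV = 7.98516 + 56.37276 = 64.35792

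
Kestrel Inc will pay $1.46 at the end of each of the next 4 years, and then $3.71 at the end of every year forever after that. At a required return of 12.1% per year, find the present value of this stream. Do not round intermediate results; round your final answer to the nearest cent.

PV of 4-year annuity: $1.46 × [1 − (1+0.121)^−4] / 0.121 = 4.42521
Perpetuity value at year 4: $3.71 / 0.121 = 30.66116
PV of perpetuity: 30.66116 / (1+0.121)^4 = 19.41628
Total PV = 4.42521 + 19.41628 = 23.84149

$23.84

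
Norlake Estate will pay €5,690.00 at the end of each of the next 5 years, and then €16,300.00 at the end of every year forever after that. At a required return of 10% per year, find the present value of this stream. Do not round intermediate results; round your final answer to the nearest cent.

€122779.75

PV of 5-year annuity: €5,690.00 × [1 − (1+0.1)^−5] / 0.1 = 21569.57672
Perpetuity value at year 5: €16,300.00 / 0.1 = 163000.00000
PV of perpetuity: 163000.00000 / (1+0.1)^5 = 101210.17566
Total PV = 21569.57672 + 101210.17566 = 122779.75238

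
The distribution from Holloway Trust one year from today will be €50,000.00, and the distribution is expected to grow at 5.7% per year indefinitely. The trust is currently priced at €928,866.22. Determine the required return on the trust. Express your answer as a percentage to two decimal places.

P = D₁/(r − g) ⇒ r = D₁/P + g = €50,000.0000/€928,866.22 + 0.057 = 0.053829 + 0.057 = 0.110829

11.08%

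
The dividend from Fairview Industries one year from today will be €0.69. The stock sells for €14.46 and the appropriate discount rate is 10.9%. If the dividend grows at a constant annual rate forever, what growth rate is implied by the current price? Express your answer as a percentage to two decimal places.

6.13%

P = D₁/(r−g) ⇒ g = r − D₁/P = 0.109 − €0.69/€14.46 = 0.061282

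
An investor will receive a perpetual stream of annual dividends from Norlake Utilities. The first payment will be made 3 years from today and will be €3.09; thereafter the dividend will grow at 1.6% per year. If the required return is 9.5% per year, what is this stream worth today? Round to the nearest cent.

€32.62

Value at end of year 2: C₁ / (r − g) = €3.09 / (0.095 − 0.016) = €39.1139
Discount to today: PV = €39.1139 / (1 + 0.095)^2 = €39.1139 / 1.199025 = €32.62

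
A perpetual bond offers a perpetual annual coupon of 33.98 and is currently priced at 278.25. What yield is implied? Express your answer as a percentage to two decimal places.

P = C/r ⇒ r = C/P = 33.98/278.25 = 0.122120

12.21%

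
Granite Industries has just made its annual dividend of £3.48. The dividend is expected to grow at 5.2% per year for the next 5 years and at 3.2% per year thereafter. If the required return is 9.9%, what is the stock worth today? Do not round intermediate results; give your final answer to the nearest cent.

D_1 = 3.66096
D_2 = 3.85133
D_3 = 4.05160
D_4 = 4.26228
D_5 = 4.48392
Terminal value at year 5: TV = D_5×(1+g_2)/(r−g_2) = 4.62741/0.067 = 69.06577
P_0 = D_1/(1+r)^1 + D_2/(1+r)^2 + D_3/(1+r)^3 + D_4/(1+r)^4 + D_5/(1+r)^5 + TV/(1+r)^5
    = 3.33117 + 3.18871 + 3.05234 + 2.92181 + 2.79685 + 43.07987 = 58.37076

£58.37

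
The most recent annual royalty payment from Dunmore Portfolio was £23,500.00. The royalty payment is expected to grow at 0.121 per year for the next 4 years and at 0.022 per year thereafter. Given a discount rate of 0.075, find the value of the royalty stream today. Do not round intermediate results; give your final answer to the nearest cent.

£640330.89

D_1 = 26343.50000
D_2 = 29531.06350
D_3 = 33104.32218
D_4 = 37109.94517
Terminal value at year 4: TV = D_4×(1+g_2)/(r−g_2) = 37926.36396/0.053 = 715591.77286
P_0 = D_1/(1+r)^1 + D_2/(1+r)^2 + D_3/(1+r)^3 + D_4/(1+r)^4 + TV/(1+r)^4
    = 24505.58140 + 25554.19232 + 26647.67404 + 27787.94660 + 535835.49862 = 640330.89297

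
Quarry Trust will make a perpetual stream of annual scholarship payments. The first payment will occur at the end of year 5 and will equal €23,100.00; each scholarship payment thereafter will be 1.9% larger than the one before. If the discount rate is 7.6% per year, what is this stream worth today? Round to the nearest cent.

Value at end of year 4: C₁ / (r − g) = €23,100.00 / (0.076 − 0.019) = €405,263.1579
Discount to today: PV = €405,263.1579 / (1 + 0.076)^4 = €405,263.1579 / 1.340445 = €302,334.73

€302334.73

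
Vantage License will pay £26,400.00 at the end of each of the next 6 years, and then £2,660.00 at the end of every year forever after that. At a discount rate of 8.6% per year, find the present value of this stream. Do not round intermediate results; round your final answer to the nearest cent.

PV of 6-year annuity: £26,400.00 × [1 − (1+0.086)^−6] / 0.086 = 119854.02315
Perpetuity value at year 6: £2,660.00 / 0.086 = 30930.23256
PV of perpetuity: 30930.23256 / (1+0.086)^6 = 18854.03174
Total PV = 119854.02315 + 18854.03174 = 138708.05489

£138708.05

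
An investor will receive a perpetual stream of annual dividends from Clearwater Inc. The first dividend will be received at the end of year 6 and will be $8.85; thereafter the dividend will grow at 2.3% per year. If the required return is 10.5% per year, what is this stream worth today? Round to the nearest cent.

$65.51

Value at end of year 5: C₁ / (r − g) = $8.85 / (0.105 − 0.023) = $107.9268
Discount to today: PV = $107.9268 / (1 + 0.105)^5 = $107.9268 / 1.647447 = $65.51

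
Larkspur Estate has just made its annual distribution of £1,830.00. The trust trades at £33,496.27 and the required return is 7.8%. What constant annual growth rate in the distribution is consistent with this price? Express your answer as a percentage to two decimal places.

2.22%

P = D₀(1+g)/(r−g) ⇒ P(r−g) = D₀(1+g) ⇒ g(P+D₀) = P·r − D₀
g = (P·r − D₀)/(P + D₀) = (£33,496.27×0.078 − £1,830.00) / (£33,496.27 + £1,830.00) = 0.022157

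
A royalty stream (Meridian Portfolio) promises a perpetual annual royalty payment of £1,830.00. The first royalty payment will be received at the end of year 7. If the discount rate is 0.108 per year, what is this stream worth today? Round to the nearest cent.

Value at end of year 6: C / r = £1,830.00 / 0.108 = £16,944.4444
Discount to today: PV = £16,944.4444 / (1 + 0.108)^6 = £16,944.4444 / 1.850285 = £9,157.75

£9157.75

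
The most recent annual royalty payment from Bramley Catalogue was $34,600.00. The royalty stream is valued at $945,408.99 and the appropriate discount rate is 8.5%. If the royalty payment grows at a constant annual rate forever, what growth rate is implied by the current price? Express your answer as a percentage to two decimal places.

P = D₀(1+g)/(r−g) ⇒ P(r−g) = D₀(1+g) ⇒ g(P+D₀) = P·r − D₀
g = (P·r − D₀)/(P + D₀) = ($945,408.99×0.085 − $34,600.00) / ($945,408.99 + $34,600.00) = 0.046693

4.67%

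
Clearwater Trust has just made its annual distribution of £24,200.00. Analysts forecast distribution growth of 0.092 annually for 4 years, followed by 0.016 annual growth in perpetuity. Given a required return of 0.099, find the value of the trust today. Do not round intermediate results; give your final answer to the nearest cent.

D_1 = 26426.40000
D_2 = 28857.62880
D_3 = 31512.53065
D_4 = 34411.68347
Terminal value at year 4: TV = D_4×(1+g_2)/(r−g_2) = 34962.27040/0.083 = 421232.17355
P_0 = D_1/(1+r)^1 + D_2/(1+r)^2 + D_3/(1+r)^3 + D_4/(1+r)^4 + TV/(1+r)^4
    = 24045.85987 + 23892.70153 + 23740.51872 + 23589.30522 + 288755.83260 = 384024.21794

£384024.22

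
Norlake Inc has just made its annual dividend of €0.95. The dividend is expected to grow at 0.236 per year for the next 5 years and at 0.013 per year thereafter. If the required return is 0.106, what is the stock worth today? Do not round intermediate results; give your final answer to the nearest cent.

€24.75

D_1 = 1.17420
D_2 = 1.45131
D_3 = 1.79382
D_4 = 2.21716
D_5 = 2.74041
Terminal value at year 5: TV = D_5×(1+g_2)/(r−g_2) = 2.77604/0.093 = 29.84987
P_0 = D_1/(1+r)^1 + D_2/(1+r)^2 + D_3/(1+r)^3 + D_4/(1+r)^4 + D_5/(1+r)^5 + TV/(1+r)^5
    = 1.06166 + 1.18645 + 1.32591 + 1.48176 + 1.65592 + 18.03710 = 24.74881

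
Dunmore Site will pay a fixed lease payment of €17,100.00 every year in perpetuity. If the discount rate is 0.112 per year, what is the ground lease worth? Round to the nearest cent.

€152678.57

Level perpetuity: PV = C / r = €17,100.00 / 0.112 = €152,678.57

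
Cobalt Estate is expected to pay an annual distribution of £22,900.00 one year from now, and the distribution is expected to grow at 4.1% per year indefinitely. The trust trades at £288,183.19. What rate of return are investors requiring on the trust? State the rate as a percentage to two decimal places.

P = D₁/(r − g) ⇒ r = D₁/P + g = £22,900.0000/£288,183.19 + 0.041 = 0.079463 + 0.041 = 0.120463

12.05%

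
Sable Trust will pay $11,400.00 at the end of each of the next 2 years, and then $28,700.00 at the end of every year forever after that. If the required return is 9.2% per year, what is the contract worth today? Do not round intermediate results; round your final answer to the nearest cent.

PV of 2-year annuity: $11,400.00 × [1 − (1+0.092)^−2] / 0.092 = 19999.59747
Perpetuity value at year 2: $28,700.00 / 0.092 = 311956.52174
PV of perpetuity: 311956.52174 / (1+0.092)^2 = 261606.65793
Total PV = 19999.59747 + 261606.65793 = 281606.25540

$281606.26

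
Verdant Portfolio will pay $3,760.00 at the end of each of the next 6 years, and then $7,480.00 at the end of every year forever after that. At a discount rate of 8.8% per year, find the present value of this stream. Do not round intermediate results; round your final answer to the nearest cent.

$68212.41

PV of 6-year annuity: $3,760.00 × [1 − (1+0.088)^−6] / 0.088 = 16968.10656
Perpetuity value at year 6: $7,480.00 / 0.088 = 85000.00000
PV of perpetuity: 85000.00000 / (1+0.088)^6 = 51244.29865
Total PV = 16968.10656 + 51244.29865 = 68212.40521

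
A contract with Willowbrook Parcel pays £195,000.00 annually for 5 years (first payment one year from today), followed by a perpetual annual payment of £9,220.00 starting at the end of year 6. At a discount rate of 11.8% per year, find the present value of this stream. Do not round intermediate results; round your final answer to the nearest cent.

£751162.34

PV of 5-year annuity: £195,000.00 × [1 − (1+0.118)^−5] / 0.118 = 706428.11722
Perpetuity value at year 5: £9,220.00 / 0.118 = 78135.59322
PV of perpetuity: 78135.59322 / (1+0.118)^5 = 44734.22275
Total PV = 706428.11722 + 44734.22275 = 751162.33997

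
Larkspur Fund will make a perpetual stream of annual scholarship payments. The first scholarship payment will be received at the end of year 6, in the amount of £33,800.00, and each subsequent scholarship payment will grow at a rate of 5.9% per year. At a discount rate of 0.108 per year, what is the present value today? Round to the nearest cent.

£413068.25

Value at end of year 5: C₁ / (r − g) = £33,800.00 / (0.108 − 0.059) = £689,795.9184
Discount to today: PV = £689,795.9184 / (1 + 0.108)^5 = £689,795.9184 / 1.669932 = £413,068.25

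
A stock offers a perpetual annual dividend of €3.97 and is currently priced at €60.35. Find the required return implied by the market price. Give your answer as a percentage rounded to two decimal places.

6.58%

P = C/r ⇒ r = C/P = €3.97/€60.35 = 0.065783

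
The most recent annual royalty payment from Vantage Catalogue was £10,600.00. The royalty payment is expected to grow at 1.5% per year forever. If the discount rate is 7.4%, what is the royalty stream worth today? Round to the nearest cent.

D₁ = D₀ × (1 + g) = £10,600.00 × 1.015 = £10,759.0000
Growing perpetuity: P = D₁ / (r − g) = £10,759.0000 / (0.074 − 0.015) = £182,355.93

£182355.93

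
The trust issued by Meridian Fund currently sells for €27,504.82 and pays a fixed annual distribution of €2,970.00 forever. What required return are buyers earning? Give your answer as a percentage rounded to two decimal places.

10.80%

P = C/r ⇒ r = C/P = €2,970.00/€27,504.82 = 0.107981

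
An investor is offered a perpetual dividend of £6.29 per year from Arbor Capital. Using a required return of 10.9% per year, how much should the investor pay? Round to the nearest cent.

£57.71

Level perpetuity: PV = C / r = £6.29 / 0.109 = £57.71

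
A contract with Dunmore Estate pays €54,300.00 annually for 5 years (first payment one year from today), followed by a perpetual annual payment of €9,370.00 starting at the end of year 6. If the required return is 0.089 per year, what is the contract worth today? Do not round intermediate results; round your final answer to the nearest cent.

PV of 5-year annuity: €54,300.00 × [1 − (1+0.089)^−5] / 0.089 = 211757.22056
Perpetuity value at year 5: €9,370.00 / 0.089 = 105280.89888
PV of perpetuity: 105280.89888 / (1+0.089)^5 = 68740.10409
Total PV = 211757.22056 + 68740.10409 = 280497.32465

€280497.32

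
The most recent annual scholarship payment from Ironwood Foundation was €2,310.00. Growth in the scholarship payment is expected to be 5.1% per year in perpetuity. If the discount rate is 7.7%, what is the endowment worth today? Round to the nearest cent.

D₁ = D₀ × (1 + g) = €2,310.00 × 1.051 = €2,427.8100
Growing perpetuity: P = D₁ / (r − g) = €2,427.8100 / (0.077 − 0.051) = €93,377.31

€93377.31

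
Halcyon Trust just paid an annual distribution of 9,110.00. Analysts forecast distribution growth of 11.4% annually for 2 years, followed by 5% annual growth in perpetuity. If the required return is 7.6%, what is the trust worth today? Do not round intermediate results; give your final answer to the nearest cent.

D_1 = 10148.54000
D_2 = 11305.47356
Terminal value at year 2: TV = D_2×(1+g_2)/(r−g_2) = 11870.74724/0.026 = 456567.20146
P_0 = D_1/(1+r)^1 + D_2/(1+r)^2 + TV/(1+r)^2
    = 9431.72862 + 9764.81941 + 394348.47627 = 413545.02431

413545.02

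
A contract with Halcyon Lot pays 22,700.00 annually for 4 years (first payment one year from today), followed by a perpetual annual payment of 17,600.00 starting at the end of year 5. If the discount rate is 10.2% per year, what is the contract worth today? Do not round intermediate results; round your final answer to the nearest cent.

188645.59

PV of 4-year annuity: 22,700.00 × [1 − (1+0.102)^−4] / 0.102 = 71645.52148
Perpetuity value at year 4: 17,600.00 / 0.102 = 172549.01961
PV of perpetuity: 172549.01961 / (1+0.102)^4 = 117000.06903
Total PV = 71645.52148 + 117000.06903 = 188645.59051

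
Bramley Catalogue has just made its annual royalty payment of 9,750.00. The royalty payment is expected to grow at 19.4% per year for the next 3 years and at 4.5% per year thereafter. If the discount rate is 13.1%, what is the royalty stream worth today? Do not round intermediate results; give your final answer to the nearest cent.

172026.45

D_1 = 11641.50000
D_2 = 13899.95100
D_3 = 16596.54149
Terminal value at year 3: TV = D_3×(1+g_2)/(r−g_2) = 17343.38586/0.086 = 201667.27746
P_0 = D_1/(1+r)^1 + D_2/(1+r)^2 + D_3/(1+r)^3 + TV/(1+r)^3
    = 10293.10345 + 10866.45934 + 11471.75283 + 139395.13619 = 172026.45181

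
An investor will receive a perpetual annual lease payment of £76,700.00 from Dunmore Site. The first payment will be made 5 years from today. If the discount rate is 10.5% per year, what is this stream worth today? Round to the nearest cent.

£489955.86

Value at end of year 4: C / r = £76,700.00 / 0.105 = £730,476.1905
Discount to today: PV = £730,476.1905 / (1 + 0.105)^4 = £730,476.1905 / 1.490902 = £489,955.86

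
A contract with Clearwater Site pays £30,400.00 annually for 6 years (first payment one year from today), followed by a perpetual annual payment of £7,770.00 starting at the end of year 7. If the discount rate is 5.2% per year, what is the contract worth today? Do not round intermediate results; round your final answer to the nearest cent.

PV of 6-year annuity: £30,400.00 × [1 − (1+0.052)^−6] / 0.052 = 153319.01646
Perpetuity value at year 6: £7,770.00 / 0.052 = 149423.07692
PV of perpetuity: 149423.07692 / (1+0.052)^6 = 110235.94673
Total PV = 153319.01646 + 110235.94673 = 263554.96319

£263554.96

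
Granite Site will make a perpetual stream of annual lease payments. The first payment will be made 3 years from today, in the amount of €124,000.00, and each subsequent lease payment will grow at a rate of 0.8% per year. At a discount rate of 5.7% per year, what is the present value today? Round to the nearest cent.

€2265038.72

Value at end of year 2: C₁ / (r − g) = €124,000.00 / (0.057 − 0.008) = €2,530,612.2449
Discount to today: PV = €2,530,612.2449 / (1 + 0.057)^2 = €2,530,612.2449 / 1.117249 = €2,265,038.72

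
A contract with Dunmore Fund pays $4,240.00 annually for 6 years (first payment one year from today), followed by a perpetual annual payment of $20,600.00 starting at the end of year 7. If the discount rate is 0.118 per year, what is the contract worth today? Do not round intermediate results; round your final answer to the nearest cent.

PV of 6-year annuity: $4,240.00 × [1 − (1+0.118)^−6] / 0.118 = 17531.55918
Perpetuity value at year 6: $20,600.00 / 0.118 = 174576.27119
PV of perpetuity: 174576.27119 / (1+0.118)^6 = 89399.35630
Total PV = 17531.55918 + 89399.35630 = 106930.91548

$106930.92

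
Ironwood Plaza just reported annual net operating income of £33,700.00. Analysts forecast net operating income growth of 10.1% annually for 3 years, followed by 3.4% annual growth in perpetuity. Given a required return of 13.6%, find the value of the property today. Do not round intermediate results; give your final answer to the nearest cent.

D_1 = 37103.70000
D_2 = 40851.17370
D_3 = 44977.14224
Terminal value at year 3: TV = D_3×(1+g_2)/(r−g_2) = 46506.36508/0.102 = 455944.75569
P_0 = D_1/(1+r)^1 + D_2/(1+r)^2 + D_3/(1+r)^3 + TV/(1+r)^3
    = 32661.70775 + 31655.40513 + 30680.10656 + 311012.06059 = 406009.28003

£406009.28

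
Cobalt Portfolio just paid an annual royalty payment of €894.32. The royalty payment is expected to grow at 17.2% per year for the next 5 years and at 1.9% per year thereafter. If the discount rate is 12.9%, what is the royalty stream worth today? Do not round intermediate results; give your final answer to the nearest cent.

D_1 = 1048.14304
D_2 = 1228.42364
D_3 = 1439.71251
D_4 = 1687.34306
D_5 = 1977.56607
Terminal value at year 5: TV = D_5×(1+g_2)/(r−g_2) = 2015.13982/0.11 = 18319.45294
P_0 = D_1/(1+r)^1 + D_2/(1+r)^2 + D_3/(1+r)^3 + D_4/(1+r)^4 + D_5/(1+r)^5 + TV/(1+r)^5
    = 928.38179 + 963.74088 + 1000.44669 + 1038.55051 + 1078.10558 + 9987.17801 = 14996.40346

€14996.40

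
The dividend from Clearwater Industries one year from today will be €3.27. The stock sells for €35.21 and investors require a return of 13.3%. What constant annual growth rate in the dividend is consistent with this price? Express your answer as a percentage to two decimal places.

4.01%

P = D₁/(r−g) ⇒ g = r − D₁/P = 0.133 − €3.27/€35.21 = 0.040129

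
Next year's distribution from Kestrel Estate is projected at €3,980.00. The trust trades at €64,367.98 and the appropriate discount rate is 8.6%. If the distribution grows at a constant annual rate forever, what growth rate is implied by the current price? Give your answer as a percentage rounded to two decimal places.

2.42%

P = D₁/(r−g) ⇒ g = r − D₁/P = 0.086 − €3,980.00/€64,367.98 = 0.024168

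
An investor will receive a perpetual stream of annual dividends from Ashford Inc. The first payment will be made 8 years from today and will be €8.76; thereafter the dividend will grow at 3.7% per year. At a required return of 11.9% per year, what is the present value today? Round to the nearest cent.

€48.63

Value at end of year 7: C₁ / (r − g) = €8.76 / (0.119 − 0.037) = €106.8293
Discount to today: PV = €106.8293 / (1 + 0.119)^7 = €106.8293 / 2.196902 = €48.63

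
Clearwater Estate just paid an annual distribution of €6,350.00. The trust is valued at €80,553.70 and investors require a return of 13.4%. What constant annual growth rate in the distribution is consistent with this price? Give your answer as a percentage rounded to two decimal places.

5.11%

P = D₀(1+g)/(r−g) ⇒ P(r−g) = D₀(1+g) ⇒ g(P+D₀) = P·r − D₀
g = (P·r − D₀)/(P + D₀) = (€80,553.70×0.134 − €6,350.00) / (€80,553.70 + €6,350.00) = 0.051139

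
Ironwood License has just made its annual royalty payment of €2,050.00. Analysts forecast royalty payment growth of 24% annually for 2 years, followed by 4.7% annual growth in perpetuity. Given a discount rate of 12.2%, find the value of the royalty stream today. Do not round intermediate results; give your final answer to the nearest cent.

€39723.47

D_1 = 2542.00000
D_2 = 3152.08000
Terminal value at year 2: TV = D_2×(1+g_2)/(r−g_2) = 3300.22776/0.075 = 44003.03680
P_0 = D_1/(1+r)^1 + D_2/(1+r)^2 + TV/(1+r)^2
    = 2265.59715 + 2503.86851 + 34954.00434 = 39723.46999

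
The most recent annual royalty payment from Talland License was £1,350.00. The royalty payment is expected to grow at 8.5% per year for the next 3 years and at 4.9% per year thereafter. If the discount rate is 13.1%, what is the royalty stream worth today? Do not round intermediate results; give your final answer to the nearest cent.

£18976.83

D_1 = 1464.75000
D_2 = 1589.25375
D_3 = 1724.34032
Terminal value at year 3: TV = D_3×(1+g_2)/(r−g_2) = 1808.83299/0.082 = 22058.93896
P_0 = D_1/(1+r)^1 + D_2/(1+r)^2 + D_3/(1+r)^3 + TV/(1+r)^3
    = 1295.09284 + 1242.41886 + 1191.88723 + 15247.43547 = 18976.83440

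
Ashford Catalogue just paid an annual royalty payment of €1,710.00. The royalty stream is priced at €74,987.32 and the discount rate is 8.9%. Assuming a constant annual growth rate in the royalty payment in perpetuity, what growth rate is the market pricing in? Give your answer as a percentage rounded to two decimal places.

6.47%

P = D₀(1+g)/(r−g) ⇒ P(r−g) = D₀(1+g) ⇒ g(P+D₀) = P·r − D₀
g = (P·r − D₀)/(P + D₀) = (€74,987.32×0.089 − €1,710.00) / (€74,987.32 + €1,710.00) = 0.064720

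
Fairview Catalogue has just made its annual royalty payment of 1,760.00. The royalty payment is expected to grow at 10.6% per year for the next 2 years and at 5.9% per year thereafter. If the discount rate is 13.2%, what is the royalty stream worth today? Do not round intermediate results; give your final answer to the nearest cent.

D_1 = 1946.56000
D_2 = 2152.89536
Terminal value at year 2: TV = D_2×(1+g_2)/(r−g_2) = 2279.91619/0.073 = 31231.72858
P_0 = D_1/(1+r)^1 + D_2/(1+r)^2 + TV/(1+r)^2
    = 1719.57597 + 1680.08041 + 24372.67335 = 27772.32974

27772.33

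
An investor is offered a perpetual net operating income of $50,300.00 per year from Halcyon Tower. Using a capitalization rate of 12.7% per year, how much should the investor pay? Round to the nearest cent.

$396062.99

Level perpetuity: PV = C / r = $50,300.00 / 0.127 = $396,062.99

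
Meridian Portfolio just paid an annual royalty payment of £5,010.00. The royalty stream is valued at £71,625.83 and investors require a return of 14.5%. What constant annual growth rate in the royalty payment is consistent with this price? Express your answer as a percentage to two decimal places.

P = D₀(1+g)/(r−g) ⇒ P(r−g) = D₀(1+g) ⇒ g(P+D₀) = P·r − D₀
g = (P·r − D₀)/(P + D₀) = (£71,625.83×0.145 − £5,010.00) / (£71,625.83 + £5,010.00) = 0.070147

7.01%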